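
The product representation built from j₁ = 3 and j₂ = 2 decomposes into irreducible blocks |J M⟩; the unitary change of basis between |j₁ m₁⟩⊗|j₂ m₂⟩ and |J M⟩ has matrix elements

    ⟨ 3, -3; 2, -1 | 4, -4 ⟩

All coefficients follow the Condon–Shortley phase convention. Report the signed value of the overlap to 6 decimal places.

√[9·1!5!3!/10! · 0!6!1!3!0!8!] = √(311040)
  +(−1)^1/∏(1,0,5,0,0,3)! = -1/720  (running -1/720)
⟨..|..⟩ = √(311040)·(-1/720) = -0.774597

−√(3/5) = -0.774597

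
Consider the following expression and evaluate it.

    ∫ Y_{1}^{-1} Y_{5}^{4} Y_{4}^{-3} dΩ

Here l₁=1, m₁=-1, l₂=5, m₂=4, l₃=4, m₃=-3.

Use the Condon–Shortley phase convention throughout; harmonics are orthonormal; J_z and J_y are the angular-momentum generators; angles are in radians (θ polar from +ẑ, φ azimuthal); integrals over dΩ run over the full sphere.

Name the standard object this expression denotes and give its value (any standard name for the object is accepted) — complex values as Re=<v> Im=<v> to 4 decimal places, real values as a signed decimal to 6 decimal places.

Gaunt coefficient, +0.294638

This is a Gaunt coefficient — the integral of a triple product of spherical harmonics over the sphere.
m-sum 0 ✓  L=10 even ✓  4≤4≤6 ✓
Π(2lᵢ+1) = 3×11×9 = 297
triangle coeff Δ(1,5,4) = 1/495
Σ_t [1,1]: t=1:−1/576 = -1/576
(3j)²=5/99 [(1 5 4; 0 0 0)], sign=-1
Σ_t [2,2]: t=2:+1/10080 = 1/10080
(3j)²=4/55 [(1 5 4; -1 4 -3)], sign=-1
⇒ 4πI² = 12/11
I = (+1)√(12/11/(4π)) = 0.29463840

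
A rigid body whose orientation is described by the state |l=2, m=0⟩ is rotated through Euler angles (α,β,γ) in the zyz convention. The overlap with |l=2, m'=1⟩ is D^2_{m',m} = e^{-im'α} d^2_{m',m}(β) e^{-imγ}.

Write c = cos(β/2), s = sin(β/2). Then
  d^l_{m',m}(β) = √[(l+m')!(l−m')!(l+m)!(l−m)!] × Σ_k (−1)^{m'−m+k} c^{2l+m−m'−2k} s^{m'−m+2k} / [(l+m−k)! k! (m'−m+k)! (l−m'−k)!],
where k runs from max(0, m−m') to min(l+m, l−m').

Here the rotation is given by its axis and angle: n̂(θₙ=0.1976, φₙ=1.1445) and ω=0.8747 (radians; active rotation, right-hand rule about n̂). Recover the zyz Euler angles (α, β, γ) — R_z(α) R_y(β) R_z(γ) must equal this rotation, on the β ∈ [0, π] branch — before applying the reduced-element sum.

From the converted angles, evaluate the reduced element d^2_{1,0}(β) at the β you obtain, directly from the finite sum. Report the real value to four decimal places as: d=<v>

Axis–angle → zyz. n̂ = (sinθₙcosφₙ, sinθₙsinφₙ, cosθₙ) = (+0.081177, +0.178747, +0.980541), ω = 0.8747.
R = I cosω + sinω [n̂]ₓ + (1−cosω) n̂n̂ᵀ gives
  R = [+0.643591, -0.747213, +0.165719; +0.757625, +0.652690, +0.000590; -0.108604, +0.125173, +0.986173]
β = atan2(√(R₁₃²+R₂₃²), R₃₃) = 0.166488; α = atan2(R₂₃, R₁₃) mod 2π = 0.003562; γ = atan2(R₃₂, −R₃₁) mod 2π = 0.856154
d^2_{1,0}(β=0.1665) via the finite sum:
c=cos(0.166488/2)=0.996537, s=sin(0.166488/2)=0.083148; N=√[6·1·2·2]=4.898979
The bounds max(0,m−m')=0 and min(l+m,l−m')=1 give 2 terms
  k=0: (−1)^1·4.8990/(2)·0.9965^3·0.0831^1 = -0.201562
  k=1: (−1)^2·4.8990/(2)·0.9965^1·0.0831^3 = +0.001403
d^2_{1,0}(0.1665) = -0.201562 +0.001403 = -0.200158

d=-0.2002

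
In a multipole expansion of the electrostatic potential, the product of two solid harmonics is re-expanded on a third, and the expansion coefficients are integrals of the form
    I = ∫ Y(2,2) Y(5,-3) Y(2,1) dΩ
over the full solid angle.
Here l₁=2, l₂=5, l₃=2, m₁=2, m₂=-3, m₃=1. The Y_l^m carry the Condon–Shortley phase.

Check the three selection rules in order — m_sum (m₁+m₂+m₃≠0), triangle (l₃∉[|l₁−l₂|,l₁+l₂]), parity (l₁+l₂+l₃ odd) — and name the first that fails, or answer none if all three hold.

triangle

Σmᵢ = 0  ✓
l₃∈[|l₁−l₂|,l₁+l₂]=[3,7] required, l₃=2 fails  ✗
Σlᵢ = 9 ⇒ odd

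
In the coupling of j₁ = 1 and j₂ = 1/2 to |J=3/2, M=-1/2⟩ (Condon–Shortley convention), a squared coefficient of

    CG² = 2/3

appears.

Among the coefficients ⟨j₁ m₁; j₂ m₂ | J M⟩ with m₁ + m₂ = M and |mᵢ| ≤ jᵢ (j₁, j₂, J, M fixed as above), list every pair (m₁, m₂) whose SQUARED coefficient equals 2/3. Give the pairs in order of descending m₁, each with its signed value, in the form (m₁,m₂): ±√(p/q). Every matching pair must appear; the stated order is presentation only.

Admissible pairs with m₁+m₂ = M = -1/2: (-1,1/2), (0,-1/2)
  (m₁,m₂)=(0,-1/2): CG² = 2/3, CG = +√(2/3)   ← matches the target
  (m₁,m₂)=(-1,1/2): CG² = 1/3, CG = +√(1/3)
Pairs with CG² = 2/3: (0,-1/2): +√(2/3)

(0,-1/2): +√(2/3)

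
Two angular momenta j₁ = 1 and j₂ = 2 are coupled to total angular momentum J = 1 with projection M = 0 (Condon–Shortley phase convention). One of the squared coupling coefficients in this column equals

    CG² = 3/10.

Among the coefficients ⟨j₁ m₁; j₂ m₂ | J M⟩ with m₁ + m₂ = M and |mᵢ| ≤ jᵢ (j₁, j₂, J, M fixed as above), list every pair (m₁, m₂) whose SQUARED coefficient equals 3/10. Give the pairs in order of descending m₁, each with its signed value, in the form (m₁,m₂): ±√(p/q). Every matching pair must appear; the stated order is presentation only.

Admissible pairs with m₁+m₂ = M = 0: (-1,1), (0,0), (1,-1)
  (m₁,m₂)=(1,-1): CG² = 3/10, CG = +√(3/10)   ← matches the target
  (m₁,m₂)=(0,0): CG² = 2/5, CG = −√(2/5)
  (m₁,m₂)=(-1,1): CG² = 3/10, CG = +√(3/10)   ← matches the target
Pairs with CG² = 3/10: (1,-1): +√(3/10); (-1,1): +√(3/10)

(1,-1): +√(3/10); (-1,1): +√(3/10)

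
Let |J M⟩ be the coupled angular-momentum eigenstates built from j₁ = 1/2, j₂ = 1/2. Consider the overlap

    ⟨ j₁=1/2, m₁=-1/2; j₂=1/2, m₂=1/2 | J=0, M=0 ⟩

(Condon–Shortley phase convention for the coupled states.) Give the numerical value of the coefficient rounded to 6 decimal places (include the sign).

−√(1/2) ≈ -0.707107

√[1·1!0!0!/2! · 0!1!1!0!0!0!] = √(1/2)
  +(−1)^1/∏(1,0,0,0,0,0)! = -1  (running -1)
⟨..|..⟩ = √(1/2)·(-1) = -0.707107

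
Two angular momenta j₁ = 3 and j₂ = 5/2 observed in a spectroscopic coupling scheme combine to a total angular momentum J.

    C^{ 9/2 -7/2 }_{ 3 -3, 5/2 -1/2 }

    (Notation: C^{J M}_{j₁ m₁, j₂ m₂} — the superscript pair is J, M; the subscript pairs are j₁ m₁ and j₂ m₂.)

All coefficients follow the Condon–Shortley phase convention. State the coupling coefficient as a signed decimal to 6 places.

−√(16/33) = -0.696311

j₁+j₂−J=1  J+j₁−j₂=5  J−j₁+j₂=4  j₁+j₂+J+1=11
(j₁±m₁, j₂±m₂, J±M) = (0,6,2,3,1,8)
P² = 2764800/11
sum k=1..1:
  [1] −1/720 = -1/720
S = -1/720
C² = P²·S² = 16/33 ; C = -0.696311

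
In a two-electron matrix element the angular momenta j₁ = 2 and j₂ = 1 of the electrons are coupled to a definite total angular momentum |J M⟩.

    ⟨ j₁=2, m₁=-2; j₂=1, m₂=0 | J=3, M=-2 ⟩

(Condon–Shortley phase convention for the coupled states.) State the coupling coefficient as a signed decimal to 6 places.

√[7·0!4!2!/7! · 0!4!1!1!1!5!] = √(192)
  +(−1)^0/∏(0,0,4,1,0,1)! = 1/24  (running 1/24)
⟨..|..⟩ = √(192)·(1/24) = +0.577350

+0.577350  (= +√(1/3))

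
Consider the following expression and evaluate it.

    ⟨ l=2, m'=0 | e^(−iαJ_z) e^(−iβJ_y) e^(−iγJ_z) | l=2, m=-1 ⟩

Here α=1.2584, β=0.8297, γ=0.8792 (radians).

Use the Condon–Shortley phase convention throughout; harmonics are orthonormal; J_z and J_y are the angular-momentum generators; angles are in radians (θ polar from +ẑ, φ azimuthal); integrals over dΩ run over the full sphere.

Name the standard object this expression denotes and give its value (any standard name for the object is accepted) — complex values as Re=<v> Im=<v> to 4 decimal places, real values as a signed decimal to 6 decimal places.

This is a Wigner D-matrix element — the rotation-matrix element ⟨l m'| R(α,β,γ) |l m⟩ in the angular-momentum basis.
Split into d^2_{0,-1}(β=0.8297) × two z-phases.
Half-angle: c=0.915177, s=0.403053. N=√(2·2·1·6)=4.898979
k: max(0,(-1)−(0))=0 … min(2+(-1),2−(0))=1
  k=0: (−1)^1·4.8990/(2)·0.9152^3·0.4031^1 = -0.756750
  k=1: (−1)^2·4.8990/(2)·0.9152^1·0.4031^3 = +0.146780
d^2_{0,-1}(0.8297) = -0.756750 +0.146780 = -0.609970
D = (+1.000000+0.000000i)·(-0.609970)·(+0.637768+0.770229i) = -0.389019-0.469817i

Wigner D-matrix element, Re=-0.3890 Im=-0.4698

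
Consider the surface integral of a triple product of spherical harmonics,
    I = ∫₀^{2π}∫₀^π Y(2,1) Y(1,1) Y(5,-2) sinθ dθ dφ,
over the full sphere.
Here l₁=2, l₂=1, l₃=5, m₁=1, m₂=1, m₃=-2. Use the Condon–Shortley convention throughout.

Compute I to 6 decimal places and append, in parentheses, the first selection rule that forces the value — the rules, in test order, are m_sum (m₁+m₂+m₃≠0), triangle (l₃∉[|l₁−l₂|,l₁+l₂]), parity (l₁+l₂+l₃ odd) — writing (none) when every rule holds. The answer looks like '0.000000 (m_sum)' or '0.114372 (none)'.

|2−1|≤5≤2+1 violated ⇒ I = 0

0.000000 (triangle)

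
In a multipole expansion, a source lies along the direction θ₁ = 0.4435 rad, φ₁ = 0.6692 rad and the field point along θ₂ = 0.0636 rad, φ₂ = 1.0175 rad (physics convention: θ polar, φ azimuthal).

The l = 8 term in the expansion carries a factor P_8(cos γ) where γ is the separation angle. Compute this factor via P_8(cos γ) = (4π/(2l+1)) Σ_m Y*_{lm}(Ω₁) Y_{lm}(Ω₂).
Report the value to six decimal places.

-0.341307

Summing Y*_{l m}(θ₁,φ₁)·Y_{l m}(θ₂,φ₂) over m ∈ [−8, 8]; prefactor 4π/(2·8+1) = 0.739198:
  m=-8: Y*=+0.000354-0.000475i  Y=-0.000000-0.000000i  product -0.000000-0.000000i
  m=-7: Y*=-0.000140-0.004987i  Y=+0.000000-0.000000i  product -0.000000-0.000000i
  m=-6: Y*=-0.016956-0.020246i  Y=+0.000000+0.000000i  product -0.000000-0.000000i
  m=-5: Y*=-0.096658-0.020037i  Y=+0.000004+0.000009i  product -0.000000-0.000001i
  m=-4: Y*=-0.236367+0.118522i  Y=-0.000131+0.000175i  product +0.000010-0.000057i
  m=-3: Y*=-0.204310+0.437607i  Y=-0.003520-0.000314i  product +0.000857-0.001476i
  m=-2: Y*=+0.114856+0.485294i  Y=-0.018255-0.036459i  product +0.015597-0.013046i
  m=-1: Y*=+0.025827+0.020428i  Y=+0.159045-0.257500i  product +0.009368-0.003401i
  m=+0: Y*=-0.475387-0.000000i  Y=+1.079937+0.000000i  product -0.513388-0.000000i
  m=+1: Y*=-0.025827+0.020428i  Y=-0.159045-0.257500i  product +0.009368+0.003401i
  m=+2: Y*=+0.114856-0.485294i  Y=-0.018255+0.036459i  product +0.015597+0.013046i
  m=+3: Y*=+0.204310+0.437607i  Y=+0.003520-0.000314i  product +0.000857+0.001476i
  m=+4: Y*=-0.236367-0.118522i  Y=-0.000131-0.000175i  product +0.000010+0.000057i
  m=+5: Y*=+0.096658-0.020037i  Y=-0.000004+0.000009i  product -0.000000+0.000001i
  m=+6: Y*=-0.016956+0.020246i  Y=+0.000000-0.000000i  product -0.000000+0.000000i
  m=+7: Y*=+0.000140-0.004987i  Y=-0.000000-0.000000i  product -0.000000+0.000000i
  m=+8: Y*=+0.000354+0.000475i  Y=-0.000000+0.000000i  product -0.000000+0.000000i
Σ over m = -0.461726-0.000000i; ×(4π/17) → -0.341307-0.000000i. Real part: -0.341307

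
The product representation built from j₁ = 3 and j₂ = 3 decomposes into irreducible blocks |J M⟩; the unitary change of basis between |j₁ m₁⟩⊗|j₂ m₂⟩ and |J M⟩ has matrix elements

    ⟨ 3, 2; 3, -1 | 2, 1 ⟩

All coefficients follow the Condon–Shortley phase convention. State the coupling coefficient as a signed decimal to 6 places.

−√(5/28) = -0.422577

triangle: 4!·2!·2!/9! = 96/362880
(j±m)!: 5!·1!·2!·4!·3!·1! = 34560
prefactor² = (2J+1)·Δ·N² = 320/7
  k=0: +1/(0!·4!·1!·2!·1!·0!) = 1/48
  k=1: −1/(1!·3!·0!·1!·2!·1!) = -1/12
Σ = -1/16  ⇒  CG² = 320/7·(-1/16)² = 5/28
CG = −√(5/28) = -0.422577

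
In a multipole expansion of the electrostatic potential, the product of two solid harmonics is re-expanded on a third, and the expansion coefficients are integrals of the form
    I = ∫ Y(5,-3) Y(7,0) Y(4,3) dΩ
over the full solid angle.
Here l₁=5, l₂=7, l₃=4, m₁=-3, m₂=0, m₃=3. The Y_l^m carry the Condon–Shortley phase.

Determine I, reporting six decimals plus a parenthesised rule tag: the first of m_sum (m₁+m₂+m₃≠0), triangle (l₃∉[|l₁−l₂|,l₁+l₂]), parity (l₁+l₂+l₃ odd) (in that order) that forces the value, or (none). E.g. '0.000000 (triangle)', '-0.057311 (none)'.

-0.132164 (none)

m-sum 0 ✓  L=16 even ✓  2≤4≤12 ✓
Π(2lᵢ+1) = 11×15×9 = 1485
triangle coeff Δ(5,7,4) = 1/6126120
Σ_t [3,5]: t=3:−1/69120 t=4:+1/20736 t=5:−1/69120 = 1/51840
(3j)²=280/21879 [(5 7 4; 0 0 0)], sign=+1
Σ_t [6,7]: t=6:+1/345600 t=7:−1/3628800 = 19/7257600
(3j)²=2527/218790 [(5 7 4; -3 0 3)], sign=-1
⇒ 4πI² = 353780/1611753
I = (-1)√(353780/1611753/(4π)) = -0.13216378
No selection rule forces the value: the integral is nonzero (none).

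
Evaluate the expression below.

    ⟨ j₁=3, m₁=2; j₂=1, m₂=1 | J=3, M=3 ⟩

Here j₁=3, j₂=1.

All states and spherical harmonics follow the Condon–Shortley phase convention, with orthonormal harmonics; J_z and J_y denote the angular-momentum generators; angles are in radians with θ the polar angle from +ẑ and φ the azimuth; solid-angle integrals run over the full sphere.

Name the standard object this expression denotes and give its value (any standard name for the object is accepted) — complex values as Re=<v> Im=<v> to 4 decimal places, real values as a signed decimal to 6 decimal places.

This is a Clebsch–Gordan (vector-coupling) coefficient.
triangle: 1!×5!×1!/8! = 120/40320
(j±m)!: 5!×1!×2!×0!×6!×0! = 172800
prefactor² = (2J+1)×Δ×N² = 3600
  k=1: −1/(1!×0!×0!×1!×5!×0!) = -1/120
Σ = -1/120  ⇒  CG² = 3600×(-1/120)² = 1/4
CG = −√(1/4) = -0.500000

Clebsch–Gordan coefficient, −√(1/4) ≈ -0.500000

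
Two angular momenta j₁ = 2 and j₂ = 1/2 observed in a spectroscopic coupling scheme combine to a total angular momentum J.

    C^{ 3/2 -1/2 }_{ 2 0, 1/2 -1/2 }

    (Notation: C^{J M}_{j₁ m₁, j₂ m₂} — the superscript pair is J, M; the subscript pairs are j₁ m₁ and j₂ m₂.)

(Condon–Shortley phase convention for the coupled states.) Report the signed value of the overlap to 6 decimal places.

j₁+j₂−J=1  J+j₁−j₂=3  J−j₁+j₂=0  j₁+j₂+J+1=5
(j₁±m₁, j₂±m₂, J±M) = (2,2,0,1,1,2)
P² = 8/5
sum k=0..0:
  [0] +1/2 = 1/2
S = 1/2
C² = P²·S² = 2/5 ; C = +0.632456

+0.632456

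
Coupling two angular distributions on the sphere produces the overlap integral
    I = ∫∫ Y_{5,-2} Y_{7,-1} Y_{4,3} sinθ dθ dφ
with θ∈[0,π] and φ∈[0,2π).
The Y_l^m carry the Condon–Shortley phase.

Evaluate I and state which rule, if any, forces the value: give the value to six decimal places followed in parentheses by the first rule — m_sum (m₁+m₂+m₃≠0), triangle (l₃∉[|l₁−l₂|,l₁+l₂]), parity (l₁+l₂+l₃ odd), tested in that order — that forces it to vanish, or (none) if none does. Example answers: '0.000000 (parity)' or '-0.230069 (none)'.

m-sum 0 ✓  L=16 even ✓  2≤4≤12 ✓
Π(2lᵢ+1) = 11×15×9 = 1485
triangle coeff Δ(5,7,4) = 1/6126120
Σ_t [3,5]: t=3:−1/69120 t=4:+1/20736 t=5:−1/69120 = 1/51840
(3j)²=280/21879 [(5 7 4; 0 0 0)], sign=+1
Σ_t [5,6]: t=5:−1/172800 t=6:+1/1036800 = -1/207360
(3j)²=245/14586 [(5 7 4; -2 -1 3)], sign=+1
⇒ 4πI² = 171500/537251
I = (+1)√(171500/537251/(4π)) = 0.15938172
No selection rule forces the value: the integral is nonzero (none).

0.159382 (none)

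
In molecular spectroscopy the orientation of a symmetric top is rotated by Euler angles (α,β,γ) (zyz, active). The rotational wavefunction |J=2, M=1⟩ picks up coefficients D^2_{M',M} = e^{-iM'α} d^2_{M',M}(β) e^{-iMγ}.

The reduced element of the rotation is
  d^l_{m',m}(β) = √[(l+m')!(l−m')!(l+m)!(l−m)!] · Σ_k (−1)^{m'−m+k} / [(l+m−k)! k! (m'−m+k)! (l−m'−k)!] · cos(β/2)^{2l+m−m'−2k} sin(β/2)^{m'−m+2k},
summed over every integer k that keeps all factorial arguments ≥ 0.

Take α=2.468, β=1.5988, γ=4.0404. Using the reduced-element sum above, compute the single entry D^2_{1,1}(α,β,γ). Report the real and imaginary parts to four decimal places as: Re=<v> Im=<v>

Re=-0.5003 Im=0.1146

Split into d^2_{1,1}(β=1.5988) × two z-phases.
Half-angle: c=0.697137, s=0.716938. N=√(6·1·6·1)=6.000000
Admissible k: 0..1 (factorial args all ≥0)
  k=0: (−1)^0·6.0000/(6)·0.6971^4·0.7169^0 = +0.236196
  k=1: (−1)^1·6.0000/(2)·0.6971^2·0.7169^2 = -0.749412
d^2_{1,1}(1.5988) = +0.236196 -0.749412 = -0.513216
D = (-0.781586-0.623798i)·(-0.513216)·(-0.622544+0.782585i) = -0.500255+0.114609i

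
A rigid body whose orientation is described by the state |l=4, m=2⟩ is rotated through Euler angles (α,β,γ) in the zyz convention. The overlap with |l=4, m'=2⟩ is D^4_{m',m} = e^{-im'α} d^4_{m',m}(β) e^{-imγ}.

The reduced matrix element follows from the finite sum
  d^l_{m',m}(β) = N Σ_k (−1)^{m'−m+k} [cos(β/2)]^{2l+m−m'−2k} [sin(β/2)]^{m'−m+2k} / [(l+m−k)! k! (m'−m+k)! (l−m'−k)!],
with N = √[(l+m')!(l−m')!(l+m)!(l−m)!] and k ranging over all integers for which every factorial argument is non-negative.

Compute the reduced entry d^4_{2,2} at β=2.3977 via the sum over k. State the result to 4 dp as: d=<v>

d^4_{2,2}(β=2.3977) via the finite sum:
Half-angle: c=0.363429, s=0.931622. N=√(720·2·720·2)=1440.000000
Admissible k: 0..2 (factorial args all ≥0)
  k=0: (−1)^0·1440.0000/(1440)·0.3634^8·0.9316^0 = +0.000304
  k=1: (−1)^1·1440.0000/(120)·0.3634^6·0.9316^2 = -0.023998
  k=2: (−1)^2·1440.0000/(96)·0.3634^4·0.9316^4 = +0.197120
d^4_{2,2}(2.3977) = +0.000304 -0.023998 +0.197120 = +0.173426

d=0.1734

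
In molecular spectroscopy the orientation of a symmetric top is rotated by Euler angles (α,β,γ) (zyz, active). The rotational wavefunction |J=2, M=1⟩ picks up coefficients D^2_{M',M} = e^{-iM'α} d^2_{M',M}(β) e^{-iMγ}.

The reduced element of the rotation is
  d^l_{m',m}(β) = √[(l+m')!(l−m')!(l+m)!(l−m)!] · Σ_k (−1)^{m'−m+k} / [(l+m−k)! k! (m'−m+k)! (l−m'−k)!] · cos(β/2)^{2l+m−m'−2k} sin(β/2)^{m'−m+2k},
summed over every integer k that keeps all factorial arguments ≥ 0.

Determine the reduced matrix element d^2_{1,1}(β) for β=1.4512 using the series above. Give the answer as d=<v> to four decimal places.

d^2_{1,1}(β=1.4512) via the finite sum:
c=cos(1.451200/2)=0.748101, s=sin(1.451200/2)=0.663584; N=√[6·1·6·1]=6.000000
k: max(0,(1)−(1))=0 … min(2+(1),2−(1))=1
  k=0: (−1)^0·6.0000/(6)·0.7481^4·0.6636^0 = +0.313215
  k=1: (−1)^1·6.0000/(2)·0.7481^2·0.6636^2 = -0.739324
d^2_{1,1}(1.4512) = +0.313215 -0.739324 = -0.426109

d=-0.4261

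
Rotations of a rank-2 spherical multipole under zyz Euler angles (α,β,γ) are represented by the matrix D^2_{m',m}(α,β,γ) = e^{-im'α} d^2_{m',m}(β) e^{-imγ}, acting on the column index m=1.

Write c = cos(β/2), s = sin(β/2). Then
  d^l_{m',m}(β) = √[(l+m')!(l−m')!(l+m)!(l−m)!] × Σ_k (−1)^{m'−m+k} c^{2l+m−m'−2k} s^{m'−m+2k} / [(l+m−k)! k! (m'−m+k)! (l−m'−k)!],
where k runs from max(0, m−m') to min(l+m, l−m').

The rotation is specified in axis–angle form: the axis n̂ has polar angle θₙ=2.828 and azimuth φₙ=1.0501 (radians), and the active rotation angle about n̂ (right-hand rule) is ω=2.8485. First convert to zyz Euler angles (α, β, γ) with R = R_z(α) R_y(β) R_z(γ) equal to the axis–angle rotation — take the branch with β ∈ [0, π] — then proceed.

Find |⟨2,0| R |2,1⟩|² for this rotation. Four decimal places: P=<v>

P=0.3355

Axis–angle → zyz. n̂ = (sinθₙcosφₙ, sinθₙsinφₙ, cosθₙ) = (+0.153463, +0.267596, -0.951231), ω = 2.8485.
R = I cosω + sinω [n̂]ₓ + (1−cosω) n̂n̂ᵀ gives
  R = [-0.911257, +0.355205, -0.208420; -0.194443, -0.817193, -0.542575; -0.363045, -0.453899, +0.813741]
β = atan2(√(R₁₃²+R₂₃²), R₃₃) = 0.620237; α = atan2(R₂₃, R₁₃) mod 2π = 4.345637; γ = atan2(R₃₂, −R₃₁) mod 2π = 5.387030
D^2_{0,1}(4.3456,0.6202,5.3870) = e^{-i·0·4.3456}·d^2_{0,1}(0.6202)·e^{-i·1·5.3870}. Compute d first:
c=cos(0.620237/2)=0.952297, s=sin(0.620237/2)=0.305172; N=√[2·2·6·1]=4.898979
k: max(0,(1)−(0))=1 … min(2+(1),2−(0))=2
  k=1: (−1)^0·4.8990/(2)·0.9523^3·0.3052^1 = +0.645561
  k=2: (−1)^1·4.8990/(2)·0.9523^1·0.3052^3 = -0.066295
d^2_{0,1}(0.6202) = +0.645561 -0.066295 = +0.579266
|D^2_{0,1}|² = |d^2_{0,1}(β)|² = (+0.579266)² = 0.335549 (the z-rotation phases have unit modulus)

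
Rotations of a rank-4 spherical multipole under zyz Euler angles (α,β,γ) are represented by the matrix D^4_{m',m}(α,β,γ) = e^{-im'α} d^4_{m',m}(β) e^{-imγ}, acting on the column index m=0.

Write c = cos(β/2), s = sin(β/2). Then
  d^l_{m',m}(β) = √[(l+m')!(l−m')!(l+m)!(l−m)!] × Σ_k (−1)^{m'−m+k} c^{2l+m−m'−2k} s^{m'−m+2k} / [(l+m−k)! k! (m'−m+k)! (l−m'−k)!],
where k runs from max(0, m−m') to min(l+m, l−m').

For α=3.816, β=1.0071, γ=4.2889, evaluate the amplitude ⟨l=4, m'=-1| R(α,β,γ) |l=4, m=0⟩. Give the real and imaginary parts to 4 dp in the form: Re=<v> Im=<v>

D^4_{-1,0}(3.8160,1.0071,4.2889) = e^{-i·-1·3.8160}·d^4_{-1,0}(1.0071)·e^{-i·0·4.2889}. Compute d first:
c=cos(1.007100/2)=0.875875, s=sin(1.007100/2)=0.482538; N=√[6·120·24·24]=643.987578
k: max(0,(0)−(-1))=1 … min(4+(0),4−(-1))=4
  k=1: (−1)^0·643.9876/(144)·0.8759^7·0.4825^1 = +0.853378
  k=2: (−1)^1·643.9876/(24)·0.8759^5·0.4825^3 = -1.554073
  k=3: (−1)^2·643.9876/(24)·0.8759^3·0.4825^5 = +0.471683
  k=4: (−1)^3·643.9876/(144)·0.8759^1·0.4825^7 = -0.023860
d^4_{-1,0}(1.0071) = +0.853378 -1.554073 +0.471683 -0.023860 = -0.252872
Phases: e^{-i·(-1)·3.8160}=-0.781077-0.624435i, e^{-i·(0)·4.2889}=+1.000000+0.000000i ⇒ D=+0.197513+0.157902i

Re=0.1975 Im=0.1579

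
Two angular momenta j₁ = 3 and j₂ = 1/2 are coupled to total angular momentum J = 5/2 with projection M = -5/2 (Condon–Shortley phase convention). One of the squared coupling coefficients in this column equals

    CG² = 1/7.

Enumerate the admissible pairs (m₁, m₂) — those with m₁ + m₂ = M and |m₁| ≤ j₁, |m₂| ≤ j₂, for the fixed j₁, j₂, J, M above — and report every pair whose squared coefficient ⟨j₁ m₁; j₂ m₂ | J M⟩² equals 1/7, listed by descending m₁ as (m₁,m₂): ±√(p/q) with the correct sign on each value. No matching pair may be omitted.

Admissible pairs with m₁+m₂ = M = -5/2: (-3,1/2), (-2,-1/2)
  (m₁,m₂)=(-2,-1/2): CG² = 1/7, CG = +√(1/7)   ← matches the target
  (m₁,m₂)=(-3,1/2): CG² = 6/7, CG = −√(6/7)
Pairs with CG² = 1/7: (-2,-1/2): +√(1/7)

(-2,-1/2): +√(1/7)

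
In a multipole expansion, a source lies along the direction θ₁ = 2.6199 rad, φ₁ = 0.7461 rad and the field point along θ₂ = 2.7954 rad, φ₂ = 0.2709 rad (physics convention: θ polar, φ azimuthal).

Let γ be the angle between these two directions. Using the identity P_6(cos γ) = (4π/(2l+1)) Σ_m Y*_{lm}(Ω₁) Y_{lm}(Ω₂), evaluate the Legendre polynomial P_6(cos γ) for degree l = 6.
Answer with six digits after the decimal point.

0.397980

Addition theorem: P_6(cos γ) = (4π/13) Σ_m Y*_{lm}(Ω₁) Y_{lm}(Ω₂), m = −6…6:
  m=-6: (-0.001729, -0.007195) × (-0.000040, -0.000736) = (-0.000005, 0.000002)  (running Σ = (-0.000005, 0.000002))
  m=-5: (0.037083, 0.024770) × (-0.001520, 0.006916) = (-0.000228, 0.000219)  (running Σ = (-0.000233, 0.000220))
  m=-4: (-0.157968, 0.025038) × (0.019338, -0.036501) = (-0.002141, 0.006250)  (running Σ = (-0.002374, 0.006471))
  m=-3: (0.227937, -0.289187) × (-0.110826, 0.117049) = (0.008588, 0.058729)  (running Σ = (0.006214, 0.065200))
  m=-2: (0.038833, 0.493058) × (0.350556, -0.210992) = (0.117644, 0.164651)  (running Σ = (0.123858, 0.229851))
  m=-1: (-0.143094, -0.132268) × (-0.543871, 0.151048) = (0.097804, 0.050322)  (running Σ = (0.221662, 0.280173))
  m=0: (-0.378048, -0.000000) × (0.083616, 0.000000) = (-0.031611, -0.000000)  (running Σ = (0.190051, 0.280173))
  m=1: (0.143094, -0.132268) × (0.543871, 0.151048) = (0.097804, -0.050322)  (running Σ = (0.287855, 0.229851))
  m=2: (0.038833, -0.493058) × (0.350556, 0.210992) = (0.117644, -0.164651)  (running Σ = (0.405499, 0.065200))
  m=3: (-0.227937, -0.289187) × (0.110826, 0.117049) = (0.008588, -0.058729)  (running Σ = (0.414087, 0.006471))
  m=4: (-0.157968, -0.025038) × (0.019338, 0.036501) = (-0.002141, -0.006250)  (running Σ = (0.411946, 0.000220))
  m=5: (-0.037083, 0.024770) × (0.001520, 0.006916) = (-0.000228, -0.000219)  (running Σ = (0.411718, 0.000002))
  m=6: (-0.001729, 0.007195) × (-0.000040, 0.000736) = (-0.000005, -0.000002)  (running Σ = (0.411713, -0.000000))
Total Σ_m = (0.411713, -0.000000). Multiply by 0.966644: (0.397980, -0.000000). P_6(cos γ) = 0.397980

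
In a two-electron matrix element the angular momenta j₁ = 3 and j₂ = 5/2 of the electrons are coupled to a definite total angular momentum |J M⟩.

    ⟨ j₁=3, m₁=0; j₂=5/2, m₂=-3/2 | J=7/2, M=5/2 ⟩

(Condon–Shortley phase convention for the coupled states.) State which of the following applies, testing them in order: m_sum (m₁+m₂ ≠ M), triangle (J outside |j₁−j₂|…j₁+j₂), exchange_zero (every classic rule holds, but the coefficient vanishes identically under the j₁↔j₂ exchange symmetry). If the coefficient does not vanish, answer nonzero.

m-sum: m₁+m₂ = 0+(-3/2) = -3/2, M = 5/2  ✗ ⇒ coefficient is 0

m_sum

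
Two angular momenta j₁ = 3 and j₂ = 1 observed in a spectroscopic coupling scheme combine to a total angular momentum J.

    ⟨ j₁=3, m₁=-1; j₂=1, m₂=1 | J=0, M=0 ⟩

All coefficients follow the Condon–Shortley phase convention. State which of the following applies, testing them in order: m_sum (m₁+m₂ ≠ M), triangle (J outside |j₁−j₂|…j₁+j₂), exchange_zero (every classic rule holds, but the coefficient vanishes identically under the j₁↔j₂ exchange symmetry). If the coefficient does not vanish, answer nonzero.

triangle

m-sum: m₁+m₂ = -1+1 = 0, M = 0  ✓
triangle: need |j₁−j₂| ≤ J ≤ j₁+j₂, i.e. J ∈ [2, 4]; J = 0 is outside ✗ ⇒ coefficient is 0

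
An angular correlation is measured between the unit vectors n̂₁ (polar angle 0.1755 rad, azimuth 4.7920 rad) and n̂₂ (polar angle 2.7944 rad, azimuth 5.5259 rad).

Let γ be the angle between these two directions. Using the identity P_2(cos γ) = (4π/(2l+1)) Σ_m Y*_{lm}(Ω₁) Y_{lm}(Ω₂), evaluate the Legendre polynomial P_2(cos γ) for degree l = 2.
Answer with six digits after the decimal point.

0.666283

Summing Y*_{l m}(θ₁,φ₁)·Y_{l m}(θ₂,φ₂) over m ∈ [−2, 2]; prefactor 4π/(2·2+1) = 2.513274:
  m=-2: Y*=-0.01163 - 0.00187j  Y=0.00251 + 0.04465j  product 0.00005 - 0.00052j
  m=-1: Y*=0.01056 - 0.13239j  Y=-0.17963 - 0.16980j  product -0.02438 + 0.02199j
  m=+0: Y*=0.60194 + 0.00000j  Y=0.52124 + 0.00000j  product 0.31375 + 0.00000j
  m=+1: Y*=-0.01056 - 0.13239j  Y=0.17963 - 0.16980j  product -0.02438 - 0.02199j
  m=+2: Y*=-0.01163 + 0.00187j  Y=0.00251 - 0.04465j  product 0.00005 + 0.00052j
Σ over m = 0.26511 + 0.00000j; ×(4π/5) → 0.66628 + 0.00000j. Real part: 0.666283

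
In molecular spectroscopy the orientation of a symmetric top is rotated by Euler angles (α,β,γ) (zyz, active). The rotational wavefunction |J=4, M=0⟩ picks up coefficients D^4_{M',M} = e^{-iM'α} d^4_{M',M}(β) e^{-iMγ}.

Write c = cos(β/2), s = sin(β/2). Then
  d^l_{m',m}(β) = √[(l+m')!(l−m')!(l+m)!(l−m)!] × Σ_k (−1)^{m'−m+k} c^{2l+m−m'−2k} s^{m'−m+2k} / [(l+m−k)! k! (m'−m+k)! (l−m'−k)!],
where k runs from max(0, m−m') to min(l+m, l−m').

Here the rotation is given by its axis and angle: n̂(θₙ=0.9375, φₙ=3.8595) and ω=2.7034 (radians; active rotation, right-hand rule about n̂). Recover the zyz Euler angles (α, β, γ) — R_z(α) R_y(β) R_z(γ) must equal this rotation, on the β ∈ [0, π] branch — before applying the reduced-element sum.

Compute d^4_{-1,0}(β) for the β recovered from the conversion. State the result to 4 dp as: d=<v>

d=0.3366

Axis–angle → zyz. n̂ = (sinθₙcosφₙ, sinθₙsinφₙ, cosθₙ) = (-0.607127, -0.530248, +0.591805), ω = 2.7034.
R = I cosω + sinω [n̂]ₓ + (1−cosω) n̂n̂ᵀ gives
  R = [-0.203138, +0.362336, -0.909642; +0.864546, -0.369758, -0.340353; -0.459669, -0.855565, -0.238144]
β = atan2(√(R₁₃²+R₂₃²), R₃₃) = 1.811250; α = atan2(R₂₃, R₁₃) mod 2π = 3.499628; γ = atan2(R₃₂, −R₃₁) mod 2π = 5.205406
d^4_{-1,0}(β=1.8113) via the finite sum:
With c≡cos(β/2)=0.617194 and s≡sin(β/2)=0.786811, N=[6·120·24·24]^{1/2}=643.987578
k: max(0,(0)−(-1))=1 … min(4+(0),4−(-1))=4
  k=1: (−1)^0·643.9876/(144)·0.6172^7·0.7868^1 = +0.120043
  k=2: (−1)^1·643.9876/(24)·0.6172^5·0.7868^3 = -1.170538
  k=3: (−1)^2·643.9876/(24)·0.6172^3·0.7868^5 = +1.902320
  k=4: (−1)^3·643.9876/(144)·0.6172^1·0.7868^7 = -0.515264
d^4_{-1,0}(1.8113) = +0.120043 -1.170538 +1.902320 -0.515264 = +0.336560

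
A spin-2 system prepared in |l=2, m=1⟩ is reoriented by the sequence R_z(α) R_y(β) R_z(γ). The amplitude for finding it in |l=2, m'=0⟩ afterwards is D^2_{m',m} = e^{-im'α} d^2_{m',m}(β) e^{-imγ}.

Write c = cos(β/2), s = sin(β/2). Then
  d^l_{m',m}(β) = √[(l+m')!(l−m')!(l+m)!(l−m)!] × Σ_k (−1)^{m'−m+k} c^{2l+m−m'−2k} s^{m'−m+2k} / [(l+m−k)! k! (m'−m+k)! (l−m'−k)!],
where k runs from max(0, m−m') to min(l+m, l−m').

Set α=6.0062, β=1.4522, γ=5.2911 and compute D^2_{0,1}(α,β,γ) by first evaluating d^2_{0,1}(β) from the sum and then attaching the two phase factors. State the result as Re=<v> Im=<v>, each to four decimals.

Re=0.0787 Im=0.1205

First d^2_{0,1}(β=1.4522), then the phase factors e^{-i(0)α} and e^{-i(1)γ}:
With c≡cos(β/2)=0.747770 and s≡sin(β/2)=0.663958, N=[2·2·6·1]^{1/2}=4.898979
k∈{1,2} keeps every argument non-negative
  k=1: (−1)^0·4.8990/(2)·0.7478^3·0.6640^1 = +0.680017
  k=2: (−1)^1·4.8990/(2)·0.7478^1·0.6640^3 = -0.536125
d^2_{0,1}(1.4522) = +0.680017 -0.536125 = +0.143892
D = (+1.000000+0.000000i)·(+0.143892)·(+0.546945+0.837168i) = +0.078701+0.120462i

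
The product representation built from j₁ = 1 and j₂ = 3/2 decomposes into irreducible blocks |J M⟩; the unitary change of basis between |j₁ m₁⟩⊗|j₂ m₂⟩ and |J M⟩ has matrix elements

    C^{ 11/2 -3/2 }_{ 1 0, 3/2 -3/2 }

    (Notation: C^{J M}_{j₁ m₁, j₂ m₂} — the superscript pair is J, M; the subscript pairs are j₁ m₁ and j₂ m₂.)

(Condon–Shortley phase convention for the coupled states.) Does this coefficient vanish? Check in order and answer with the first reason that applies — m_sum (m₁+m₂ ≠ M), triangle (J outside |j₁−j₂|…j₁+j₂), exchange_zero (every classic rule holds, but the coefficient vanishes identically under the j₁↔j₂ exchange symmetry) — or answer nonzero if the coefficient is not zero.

triangle

m-sum: m₁+m₂ = 0+(-3/2) = -3/2, M = -3/2  ✓
triangle: need |j₁−j₂| ≤ J ≤ j₁+j₂, i.e. J ∈ [1/2, 5/2]; J = 11/2 is outside ✗ ⇒ coefficient is 0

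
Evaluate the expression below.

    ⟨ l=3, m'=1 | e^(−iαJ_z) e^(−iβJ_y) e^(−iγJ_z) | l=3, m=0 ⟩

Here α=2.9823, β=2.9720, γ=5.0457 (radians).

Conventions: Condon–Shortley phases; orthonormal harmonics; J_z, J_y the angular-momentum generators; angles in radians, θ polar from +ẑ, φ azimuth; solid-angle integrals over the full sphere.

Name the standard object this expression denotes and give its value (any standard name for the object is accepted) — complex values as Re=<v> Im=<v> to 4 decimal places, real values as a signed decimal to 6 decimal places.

Wigner D-matrix element, Re=0.2784 Im=0.0447

This is a Wigner D-matrix element — the rotation-matrix element ⟨l m'| R(α,β,γ) |l m⟩ in the angular-momentum basis.
D^3_{1,0}(2.9823,2.9720,5.0457) = e^{-i·1·2.9823}·d^3_{1,0}(2.9720)·e^{-i·0·5.0457}. Compute d first:
Half-angle: c=0.084695, s=0.996407. N=√(24·2·6·6)=41.569219
Admissible k: 0..2 (factorial args all ≥0)
  k=0: (−1)^1·41.5692/(12)·0.0847^5·0.9964^1 = -0.000015
  k=1: (−1)^2·41.5692/(4)·0.0847^3·0.9964^3 = +0.006246
  k=2: (−1)^3·41.5692/(12)·0.0847^1·0.9964^5 = -0.288158
d^3_{1,0}(2.9720) = -0.000015 +0.006246 -0.288158 = -0.281927
Phases: e^{-i·(1)·2.9823}=-0.987340-0.158620i, e^{-i·(0)·5.0457}=+1.000000+0.000000i ⇒ D=+0.278358+0.044719i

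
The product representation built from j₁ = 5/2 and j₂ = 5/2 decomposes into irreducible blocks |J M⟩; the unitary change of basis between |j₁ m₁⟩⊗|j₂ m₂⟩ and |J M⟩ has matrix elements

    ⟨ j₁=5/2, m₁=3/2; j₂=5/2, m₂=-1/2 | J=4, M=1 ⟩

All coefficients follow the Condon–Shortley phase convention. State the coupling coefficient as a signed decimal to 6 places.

j₁+j₂−J=1  J+j₁−j₂=4  J−j₁+j₂=4  j₁+j₂+J+1=10
(j₁±m₁, j₂±m₂, J±M) = (4,1,2,3,5,3)
P² = 10368/35
sum k=0..1:
  [0] +1/24 = 1/24
  [1] −1/144 = -1/144
S = 5/144
C² = P²·S² = 5/14 ; C = +0.597614

+0.597614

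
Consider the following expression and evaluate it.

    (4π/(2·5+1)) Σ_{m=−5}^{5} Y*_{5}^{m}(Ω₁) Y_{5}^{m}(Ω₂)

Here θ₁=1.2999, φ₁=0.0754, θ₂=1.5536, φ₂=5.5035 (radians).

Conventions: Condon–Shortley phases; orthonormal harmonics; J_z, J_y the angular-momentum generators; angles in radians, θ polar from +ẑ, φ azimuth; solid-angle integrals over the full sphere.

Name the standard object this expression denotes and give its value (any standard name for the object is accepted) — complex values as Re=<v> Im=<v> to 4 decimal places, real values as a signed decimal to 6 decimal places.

This sum is the spherical-harmonic addition theorem: it equals the Legendre polynomial P_l(cos γ) of the angle γ between the two directions.
Expand P_5 via completeness: Σ_{m} conj(Y_{5,m}) at Ω₁ times Y_{5,m} at Ω₂ —
  term(m=-5) = -0.07565 - 0.16197j   from Y*(Ω₁)=0.35838 + 0.14190j, Y(Ω₂)=-0.33718 - 0.31845j
  term(m=-4) = -0.00821 - 0.00235j   from Y*(Ω₁)=0.32324 + 0.10056j, Y(Ω₂)=-0.02522 + 0.00058j
  term(m=-3) = -0.03181 + 0.02068j   from Y*(Ω₁)=-0.10722 - 0.02468j, Y(Ω₂)=0.23964 - 0.24800j
  term(m=-2) = -0.00134 + 0.00953j   from Y*(Ω₁)=-0.32684 - 0.04966j, Y(Ω₂)=-0.00033 - 0.02911j
  term(m=-1) = 0.00679 + 0.00781j   from Y*(Ω₁)=0.03237 + 0.00245j, Y(Ω₂)=0.22679 + 0.22421j
  term(m=+0) = 0.00972 + 0.00000j   from Y*(Ω₁)=0.32267 + 0.00000j, Y(Ω₂)=0.03012 + 0.00000j
  term(m=+1) = 0.00679 - 0.00781j   from Y*(Ω₁)=-0.03237 + 0.00245j, Y(Ω₂)=-0.22679 + 0.22421j
  term(m=+2) = -0.00134 - 0.00953j   from Y*(Ω₁)=-0.32684 + 0.04966j, Y(Ω₂)=-0.00033 + 0.02911j
  term(m=+3) = -0.03181 - 0.02068j   from Y*(Ω₁)=0.10722 - 0.02468j, Y(Ω₂)=-0.23964 - 0.24800j
  term(m=+4) = -0.00821 + 0.00235j   from Y*(Ω₁)=0.32324 - 0.10056j, Y(Ω₂)=-0.02522 - 0.00058j
  term(m=+5) = -0.07565 + 0.16197j   from Y*(Ω₁)=-0.35838 + 0.14190j, Y(Ω₂)=0.33718 - 0.31845j
Total Σ_m = -0.21072 + 0.00000j. Multiply by 1.142397: -0.24073 + 0.00000j. P_5(cos γ) = -0.240729

Legendre polynomial (addition theorem), -0.240729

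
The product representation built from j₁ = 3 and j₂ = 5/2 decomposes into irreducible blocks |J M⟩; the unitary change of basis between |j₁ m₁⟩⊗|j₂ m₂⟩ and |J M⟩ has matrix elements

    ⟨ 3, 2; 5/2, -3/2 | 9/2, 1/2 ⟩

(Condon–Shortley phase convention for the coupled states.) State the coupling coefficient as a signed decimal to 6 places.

triangle: 1!*5!*4!/11! = 2880/39916800
(j±m)!: 5!*1!*1!*4!*5!*4! = 8294400
prefactor² = (2J+1)*Δ*N² = 460800/77
  k=0: +1/(0!*1!*1!*1!*4!*3!) = 1/144
  k=1: −1/(1!*0!*0!*0!*5!*4!) = -1/2880
Σ = 19/2880  ⇒  CG² = 460800/77*(19/2880)² = 361/1386
CG = +√(361/1386) = +0.510355

+√(361/1386) = +0.510355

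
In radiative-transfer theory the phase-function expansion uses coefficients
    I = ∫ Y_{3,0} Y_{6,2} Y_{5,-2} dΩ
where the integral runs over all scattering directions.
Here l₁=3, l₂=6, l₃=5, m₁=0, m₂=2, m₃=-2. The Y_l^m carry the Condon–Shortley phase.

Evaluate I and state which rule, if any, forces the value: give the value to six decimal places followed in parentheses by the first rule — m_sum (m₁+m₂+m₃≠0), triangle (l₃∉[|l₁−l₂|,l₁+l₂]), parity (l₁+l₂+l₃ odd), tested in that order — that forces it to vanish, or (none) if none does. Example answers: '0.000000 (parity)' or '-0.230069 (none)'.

0.058844 (none)

m-sum 0 ✓  L=14 even ✓  3≤5≤9 ✓
Π(2lᵢ+1) = 7×13×11 = 1001
triangle coeff Δ(3,6,5) = 1/675675
Σ_t [1,3]: t=1:−1/8640 t=2:+1/2304 t=3:−1/8640 = 7/34560
(3j)²=7/429 [(3 6 5; 0 0 0)], sign=-1
Σ_t [1,3]: t=1:−1/60480 t=2:+1/5760 t=3:−1/8640 = 1/24192
(3j)²=8/3003 [(3 6 5; 0 2 -2)], sign=-1
⇒ 4πI² = 56/1287
I = (+1)√(56/1287/(4π)) = 0.05884368
No selection rule forces the value: the integral is nonzero (none).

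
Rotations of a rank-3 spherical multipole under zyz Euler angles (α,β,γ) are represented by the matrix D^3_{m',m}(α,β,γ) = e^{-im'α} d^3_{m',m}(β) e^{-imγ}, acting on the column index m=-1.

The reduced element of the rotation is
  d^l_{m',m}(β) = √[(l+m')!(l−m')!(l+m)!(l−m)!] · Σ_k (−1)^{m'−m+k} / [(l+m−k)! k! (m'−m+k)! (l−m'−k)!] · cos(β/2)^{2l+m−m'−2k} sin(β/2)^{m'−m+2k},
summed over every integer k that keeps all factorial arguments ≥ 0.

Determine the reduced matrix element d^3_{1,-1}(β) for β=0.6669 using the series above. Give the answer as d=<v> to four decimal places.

d^3_{1,-1}(β=0.6669) via the finite sum:
With c≡cos(β/2)=0.944919 and s≡sin(β/2)=0.327305, N=[24·2·2·24]^{1/2}=48.000000
Admissible k: 0..2 (factorial args all ≥0)
  k=0: (−1)^2·48.0000/(8)·0.9449^4·0.3273^2 = +0.512430
  k=1: (−1)^3·48.0000/(6)·0.9449^2·0.3273^4 = -0.081976
  k=2: (−1)^4·48.0000/(48)·0.9449^0·0.3273^6 = +0.001229
d^3_{1,-1}(0.6669) = +0.512430 -0.081976 +0.001229 = +0.431683

d=0.4317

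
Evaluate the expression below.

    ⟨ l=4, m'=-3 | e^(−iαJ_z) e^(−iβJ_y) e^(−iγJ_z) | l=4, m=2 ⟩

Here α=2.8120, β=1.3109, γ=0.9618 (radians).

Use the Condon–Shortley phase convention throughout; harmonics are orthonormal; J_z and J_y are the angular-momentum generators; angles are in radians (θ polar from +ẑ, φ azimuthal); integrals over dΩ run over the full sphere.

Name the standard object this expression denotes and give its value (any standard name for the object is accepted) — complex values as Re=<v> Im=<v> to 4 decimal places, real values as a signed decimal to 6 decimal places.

Wigner D-matrix element, Re=0.3679 Im=0.0858

This is a Wigner D-matrix element — the rotation-matrix element ⟨l m'| R(α,β,γ) |l m⟩ in the angular-momentum basis.
First d^4_{-3,2}(β=1.3109), then the phase factors e^{-i(-3)α} and e^{-i(2)γ}:
Half-angle: c=0.792774, s=0.609516. N=√(1·5040·720·2)=2693.993318
k: max(0,(2)−(-3))=5 … min(4+(2),4−(-3))=6
  k=5: (−1)^0·2693.9933/(240)·0.7928^3·0.6095^5 = +0.470499
  k=6: (−1)^1·2693.9933/(720)·0.7928^1·0.6095^7 = -0.092706
d^4_{-3,2}(1.3109) = +0.470499 -0.092706 = +0.377793
Phases: e^{-i·(-3)·2.8120}=-0.549711+0.835355i, e^{-i·(2)·0.9618}=-0.345530-0.938408i ⇒ D=+0.367912+0.085839i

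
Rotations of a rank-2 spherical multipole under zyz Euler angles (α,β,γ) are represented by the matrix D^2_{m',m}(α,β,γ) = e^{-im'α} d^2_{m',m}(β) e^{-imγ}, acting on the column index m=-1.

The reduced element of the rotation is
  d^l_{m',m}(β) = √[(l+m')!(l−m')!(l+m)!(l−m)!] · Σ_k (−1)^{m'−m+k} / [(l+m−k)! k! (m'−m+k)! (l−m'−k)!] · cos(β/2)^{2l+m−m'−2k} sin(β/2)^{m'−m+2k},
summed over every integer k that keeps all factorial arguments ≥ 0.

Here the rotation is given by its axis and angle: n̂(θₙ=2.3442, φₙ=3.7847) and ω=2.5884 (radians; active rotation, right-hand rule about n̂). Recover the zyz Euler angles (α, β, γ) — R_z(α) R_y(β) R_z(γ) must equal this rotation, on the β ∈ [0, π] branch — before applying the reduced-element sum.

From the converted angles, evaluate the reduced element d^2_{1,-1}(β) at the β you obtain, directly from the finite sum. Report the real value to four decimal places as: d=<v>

Axis–angle → zyz. n̂ = (sinθₙcosφₙ, sinθₙsinφₙ, cosθₙ) = (-0.572599, -0.429097, -0.698575), ω = 2.5884.
R = I cosω + sinω [n̂]ₓ + (1−cosω) n̂n̂ᵀ gives
  R = [-0.244014, +0.821790, +0.514896; +0.087719, -0.510065, +0.855651; +0.965796, +0.253957, +0.052376]
β = atan2(√(R₁₃²+R₂₃²), R₃₃) = 1.518396; α = atan2(R₂₃, R₁₃) mod 2π = 1.029084; γ = atan2(R₃₂, −R₃₁) mod 2π = 2.884462
d^2_{1,-1}(β=1.5184) via the finite sum:
c=cos(1.518396/2)=0.725388, s=sin(1.518396/2)=0.688340; N=√[6·1·1·6]=6.000000
Admissible k: 0..1 (factorial args all ≥0)
  k=0: (−1)^2·6.0000/(2)·0.7254^2·0.6883^2 = +0.747943
  k=1: (−1)^3·6.0000/(6)·0.7254^0·0.6883^4 = -0.224498
d^2_{1,-1}(1.5184) = +0.747943 -0.224498 = +0.523445

d=0.5234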